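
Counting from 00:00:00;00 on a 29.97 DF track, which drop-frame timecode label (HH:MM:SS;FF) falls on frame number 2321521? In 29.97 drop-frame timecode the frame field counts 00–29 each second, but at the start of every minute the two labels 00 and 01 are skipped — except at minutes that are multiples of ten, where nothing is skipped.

21:31:01;15

Ten DF minutes hold 17982 frames, so frame 2321521 lies in block 129 (frames 2319678–2337659) with 1843 frames into that block.
The block's first minute is 1800 frames and the rest 1798 each; 1843 frames reaches minute 1, so 129 × 18 + 1 × 2 = 2324 labels have been skipped so far.
Adding those back, label number 2321521 + 2324 = 2323845 at 30 labels/s is 77461 s + 15 f = 21 h 31 min 1 s frame 15, i.e. 21:31:01;15.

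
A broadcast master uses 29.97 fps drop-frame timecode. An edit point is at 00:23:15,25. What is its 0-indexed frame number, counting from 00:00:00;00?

41833

As if non-drop at 30 labels/s: (0 × 3600 + 23 × 60 + 15) × 30 + 25 = 41875.
Minute boundaries passed: 23; those not divisible by 10: 23 − 2 = 21; dropped labels = 2 × 21 = 42.
Actual frame index = 41875 − 42 = 41833.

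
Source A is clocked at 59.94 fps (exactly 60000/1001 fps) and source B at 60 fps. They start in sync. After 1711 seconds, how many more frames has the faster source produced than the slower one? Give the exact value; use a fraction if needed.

A emits 60000/1001 × 1711 = 102660000/1001 frames; B emits 60 × 1711 = 102660.
Difference = 102660/1001 frames (≈ 102.5574); B is ahead of A.

102660/1001 frames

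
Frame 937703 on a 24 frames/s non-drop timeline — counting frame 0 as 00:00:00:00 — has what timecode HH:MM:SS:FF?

10:51:10:23

937703 ÷ 24 = 39070 full seconds, remainder 23 frames.
39070 s = 10 h 51 min 10 s.
Timecode: 10:51:10:23.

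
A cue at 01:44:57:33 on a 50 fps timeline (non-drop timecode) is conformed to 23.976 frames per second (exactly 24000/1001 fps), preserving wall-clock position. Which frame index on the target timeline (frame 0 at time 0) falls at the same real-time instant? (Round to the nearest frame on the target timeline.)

frame 150993

Source frame index: (1×3600 + 44×60 + 57) × 50 + 33 = 314883.
Real time: 314883 / (50) = 314883/50 s.
Target frame: (314883/50) × (24000/1001) = 151143840/1001 ≈ 150992.847 → 150993.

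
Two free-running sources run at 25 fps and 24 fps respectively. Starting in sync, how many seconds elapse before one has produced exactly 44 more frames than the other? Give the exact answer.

The gap grows by |24 − 25| = 1 frame per second.
Time for a 44-frame gap: 44 ÷ (1) = 44 s.

44 seconds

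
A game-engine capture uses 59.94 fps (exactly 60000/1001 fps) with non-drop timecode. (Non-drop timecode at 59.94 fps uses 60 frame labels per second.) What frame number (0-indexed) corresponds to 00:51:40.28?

frame 186028

Total seconds to the label: (0 × 3600 + 51 × 60 + 40) = 3100.
Frame index = 3100 × 60 + 28 = 186028.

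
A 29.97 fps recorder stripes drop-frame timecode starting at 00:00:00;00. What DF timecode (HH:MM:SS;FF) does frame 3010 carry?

00:01:40;12

Ten DF minutes hold 17982 frames, so frame 3010 lies in block 0 (frames 0–17981) with 3010 frames into that block.
The block's first minute is 1800 frames and the rest 1798 each; 3010 frames reaches minute 1, so 0 × 18 + 1 × 2 = 2 labels have been skipped so far.
Adding those back, label number 3010 + 2 = 3012 at 30 labels/s is 100 s + 12 f = 0 h 1 min 40 s frame 12, i.e. 00:01:40;12.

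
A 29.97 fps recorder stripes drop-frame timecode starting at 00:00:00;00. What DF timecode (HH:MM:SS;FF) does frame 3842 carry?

Each 10-minute DF block holds 10 × 60 × 30 − 9 × 2 = 17982 frames. 3842 ÷ 17982 → 0 full blocks, remainder 3842.
Within the partial block the first minute is 1800 frames and each further minute 1798, so 2 further minute boundaries passed. Total skipped labels = 18 × 0 + 2 × 2 = 4.
Non-drop label index = 3842 + 4 = 3846; at 30 labels/s that is 00:02:08:06, i.e. DF 00:02:08;06.

00:02:08;06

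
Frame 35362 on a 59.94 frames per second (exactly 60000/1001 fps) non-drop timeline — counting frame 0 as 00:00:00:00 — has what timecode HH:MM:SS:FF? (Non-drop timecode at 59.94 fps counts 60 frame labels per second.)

35362 ÷ 60 = 589 full seconds, remainder 22 frames.
589 s = 0 h 9 min 49 s.
Timecode: 00:09:49:22.

00:09:49:22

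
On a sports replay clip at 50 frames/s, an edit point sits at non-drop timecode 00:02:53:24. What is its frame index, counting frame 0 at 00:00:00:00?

Total seconds to the label: (0 × 3600 + 2 × 60 + 53) = 173.
Frame index = 173 × 50 + 24 = 8674.

frame 8674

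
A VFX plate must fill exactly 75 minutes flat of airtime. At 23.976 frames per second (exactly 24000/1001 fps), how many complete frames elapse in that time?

107892 frames

75 min = 4500 s.
Frames = 4500 × 24000/1001 = 108000000/1001 ≈ 107892.1079.
Complete frames: 107892.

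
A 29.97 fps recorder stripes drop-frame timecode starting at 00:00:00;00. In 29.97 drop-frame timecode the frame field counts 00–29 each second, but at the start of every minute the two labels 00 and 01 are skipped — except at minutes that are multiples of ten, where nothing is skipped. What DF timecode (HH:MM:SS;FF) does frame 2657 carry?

00:01:28;19

Each 10-minute DF block holds 10 × 60 × 30 − 9 × 2 = 17982 frames. 2657 ÷ 17982 → 0 full blocks, remainder 2657.
Within the partial block the first minute is 1800 frames and each further minute 1798, so 1 further minute boundary passed. Total skipped labels = 18 × 0 + 2 × 1 = 2.
Non-drop label index = 2657 + 2 = 2659; at 30 labels/s that is 00:01:28:19, i.e. DF 00:01:28;19.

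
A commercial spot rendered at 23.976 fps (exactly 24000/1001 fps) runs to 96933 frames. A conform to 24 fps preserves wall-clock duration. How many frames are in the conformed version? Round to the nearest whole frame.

Frames at target rate = 96933 × (24) / (24000/1001) = 97029933/1000 ≈ 97029.933.
Nearest whole frame: 97030.

97030 frames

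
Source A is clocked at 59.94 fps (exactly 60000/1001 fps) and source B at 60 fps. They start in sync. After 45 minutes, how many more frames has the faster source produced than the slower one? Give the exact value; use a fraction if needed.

162000/1001 frames

45 min = 2700 s.
A emits 60000/1001 × 2700 = 162000000/1001 frames; B emits 60 × 2700 = 162000.
Difference = 162000/1001 frames (≈ 161.8382); B is ahead of A.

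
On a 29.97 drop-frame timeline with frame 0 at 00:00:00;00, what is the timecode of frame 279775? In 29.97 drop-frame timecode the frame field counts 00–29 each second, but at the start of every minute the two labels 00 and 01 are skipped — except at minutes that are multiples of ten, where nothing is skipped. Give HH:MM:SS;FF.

Each 10-minute DF block holds 10 × 60 × 30 − 9 × 2 = 17982 frames. 279775 ÷ 17982 → 15 full blocks, remainder 10045.
Within the partial block the first minute is 1800 frames and each further minute 1798, so 5 further minute boundaries passed. Total skipped labels = 18 × 15 + 2 × 5 = 280.
Non-drop label index = 279775 + 280 = 280055; at 30 labels/s that is 02:35:35:05, i.e. DF 02:35:35;05.

02:35:35;05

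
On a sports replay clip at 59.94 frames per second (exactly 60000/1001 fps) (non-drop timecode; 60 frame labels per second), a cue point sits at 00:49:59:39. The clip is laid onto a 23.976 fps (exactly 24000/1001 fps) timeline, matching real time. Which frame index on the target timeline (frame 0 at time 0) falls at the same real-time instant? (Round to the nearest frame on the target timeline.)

Source frame index: (0×3600 + 49×60 + 59) × 60 + 39 = 179979.
Real time: 179979 / (60000/1001) = 60052993/20000 s.
Target frame: (60052993/20000) × (24000/1001) = 359958/5 ≈ 71991.600 → 71992.

frame 71992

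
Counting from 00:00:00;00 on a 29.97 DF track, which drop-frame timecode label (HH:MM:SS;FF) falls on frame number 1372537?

12:43:17;01

Each 10-minute DF block holds 10 × 60 × 30 − 9 × 2 = 17982 frames. 1372537 ÷ 17982 → 76 full blocks, remainder 5905.
Within the partial block the first minute is 1800 frames and each further minute 1798, so 3 further minute boundaries passed. Total skipped labels = 18 × 76 + 2 × 3 = 1374.
Non-drop label index = 1372537 + 1374 = 1373911; at 30 labels/s that is 12:43:17:01, i.e. DF 12:43:17;01.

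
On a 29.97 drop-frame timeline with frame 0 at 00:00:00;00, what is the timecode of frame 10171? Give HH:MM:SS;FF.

Each 10-minute DF block holds 10 × 60 × 30 − 9 × 2 = 17982 frames. 10171 ÷ 17982 → 0 full blocks, remainder 10171.
Within the partial block the first minute is 1800 frames and each further minute 1798, so 5 further minute boundaries passed. Total skipped labels = 18 × 0 + 2 × 5 = 10.
Non-drop label index = 10171 + 10 = 10181; at 30 labels/s that is 00:05:39:11, i.e. DF 00:05:39;11.

00:05:39;11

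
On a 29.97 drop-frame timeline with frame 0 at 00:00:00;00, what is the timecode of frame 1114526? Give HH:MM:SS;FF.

Ten DF minutes hold 17982 frames, so frame 1114526 lies in block 61 (frames 1096902–1114883) with 17624 frames into that block.
The block's first minute is 1800 frames and the rest 1798 each; 17624 frames reaches minute 9, so 61 × 18 + 9 × 2 = 1116 labels have been skipped so far.
Adding those back, label number 1114526 + 1116 = 1115642 at 30 labels/s is 37188 s + 2 f = 10 h 19 min 48 s frame 2, i.e. 10:19:48;02.

10:19:48;02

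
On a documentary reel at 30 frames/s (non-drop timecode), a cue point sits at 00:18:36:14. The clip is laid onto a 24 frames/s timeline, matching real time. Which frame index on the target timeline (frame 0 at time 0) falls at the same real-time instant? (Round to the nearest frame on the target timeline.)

Source frame index: (0×3600 + 18×60 + 36) × 30 + 14 = 33494.
Real time: 33494 / (30) = 16747/15 s.
Target frame: (16747/15) × (24) = 133976/5 ≈ 26795.200 → 26795.

frame 26795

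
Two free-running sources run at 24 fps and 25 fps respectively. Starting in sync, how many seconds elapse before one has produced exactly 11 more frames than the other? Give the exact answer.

The gap grows by |25 − 24| = 1 frame per second.
Time for a 11-frame gap: 11 ÷ (1) = 11 s.

11 seconds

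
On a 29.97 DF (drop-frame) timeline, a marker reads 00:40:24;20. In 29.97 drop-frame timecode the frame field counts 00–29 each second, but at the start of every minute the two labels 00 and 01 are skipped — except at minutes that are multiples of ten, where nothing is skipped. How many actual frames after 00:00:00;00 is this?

Complete 10-minute blocks: 4, each 17982 frames → 71928.
Remaining 0 whole minutes in the current block: 0 frames.
Within the current minute: 24 × 30 + 20 = 740. Total = 71928 + 0 + 740 = 72668.

72668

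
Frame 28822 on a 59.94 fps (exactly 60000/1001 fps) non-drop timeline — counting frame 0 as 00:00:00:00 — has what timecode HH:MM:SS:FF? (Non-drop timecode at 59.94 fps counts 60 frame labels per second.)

28822 ÷ 60 = 480 full seconds, remainder 22 frames.
480 s = 0 h 8 min 0 s.
Timecode: 00:08:00:22.

00:08:00:22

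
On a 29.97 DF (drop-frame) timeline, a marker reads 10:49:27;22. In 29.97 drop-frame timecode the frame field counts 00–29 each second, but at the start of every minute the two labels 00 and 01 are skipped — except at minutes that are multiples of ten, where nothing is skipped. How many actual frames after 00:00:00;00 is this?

Complete 10-minute blocks: 64, each 17982 frames → 1150848.
Remaining 9 whole minutes in the current block: 1800 + 8 × 1798 = 16184 frames.
Within the current minute: 27 × 30 + 22 − 2 = 830 (labels ;00/;01 skipped at this minute). Total = 1150848 + 16184 + 830 = 1167862.

1167862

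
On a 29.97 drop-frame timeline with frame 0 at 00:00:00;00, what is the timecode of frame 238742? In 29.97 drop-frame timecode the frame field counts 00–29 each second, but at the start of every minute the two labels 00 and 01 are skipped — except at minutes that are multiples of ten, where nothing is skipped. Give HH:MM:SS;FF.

Each 10-minute DF block holds 10 × 60 × 30 − 9 × 2 = 17982 frames. 238742 ÷ 17982 → 13 full blocks, remainder 4976.
Within the partial block the first minute is 1800 frames and each further minute 1798, so 2 further minute boundaries passed. Total skipped labels = 18 × 13 + 2 × 2 = 238.
Non-drop label index = 238742 + 238 = 238980; at 30 labels/s that is 02:12:46:00, i.e. DF 02:12:46;00.

02:12:46;00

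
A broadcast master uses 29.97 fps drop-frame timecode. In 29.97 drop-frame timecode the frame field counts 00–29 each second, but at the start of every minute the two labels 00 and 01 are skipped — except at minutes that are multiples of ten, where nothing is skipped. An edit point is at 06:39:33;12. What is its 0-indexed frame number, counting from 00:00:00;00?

As if non-drop at 30 labels/s: (6 × 3600 + 39 × 60 + 33) × 30 + 12 = 719202.
Minute boundaries passed: 399; those not divisible by 10: 399 − 39 = 360; dropped labels = 2 × 360 = 720.
Actual frame index = 719202 − 720 = 718482.

718482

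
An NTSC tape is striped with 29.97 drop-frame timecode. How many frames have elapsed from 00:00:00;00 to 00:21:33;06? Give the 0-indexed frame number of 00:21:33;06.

38758

Complete 10-minute blocks: 2, each 17982 frames → 35964.
Remaining 1 whole minute in the current block: 1800 + 0 × 1798 = 1800 frames.
Within the current minute: 33 × 30 + 6 − 2 = 994 (labels ;00/;01 skipped at this minute). Total = 35964 + 1800 + 994 = 38758.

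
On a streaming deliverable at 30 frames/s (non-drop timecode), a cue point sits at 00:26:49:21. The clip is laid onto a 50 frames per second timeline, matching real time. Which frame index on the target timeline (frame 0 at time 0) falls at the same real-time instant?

Source frame index: (0×3600 + 26×60 + 49) × 30 + 21 = 48291.
Real time: 48291 / (30) = 16097/10 s.
Target frame: (16097/10) × (50) = 80485.

frame 80485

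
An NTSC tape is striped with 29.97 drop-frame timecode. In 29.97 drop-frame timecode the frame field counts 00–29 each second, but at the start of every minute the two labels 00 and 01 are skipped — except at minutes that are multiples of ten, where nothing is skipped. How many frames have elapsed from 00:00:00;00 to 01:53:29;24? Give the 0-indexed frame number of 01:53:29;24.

Complete 10-minute blocks: 11, each 17982 frames → 197802.
Remaining 3 whole minutes in the current block: 1800 + 2 × 1798 = 5396 frames.
Within the current minute: 29 × 30 + 24 − 2 = 892 (labels ;00/;01 skipped at this minute). Total = 197802 + 5396 + 892 = 204090.

204090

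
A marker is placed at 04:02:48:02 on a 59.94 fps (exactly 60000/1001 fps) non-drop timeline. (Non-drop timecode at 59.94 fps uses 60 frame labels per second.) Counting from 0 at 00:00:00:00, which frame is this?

frame 874082

Total seconds to the label: (4 × 3600 + 2 × 60 + 48) = 14568.
Frame index = 14568 × 60 + 2 = 874082.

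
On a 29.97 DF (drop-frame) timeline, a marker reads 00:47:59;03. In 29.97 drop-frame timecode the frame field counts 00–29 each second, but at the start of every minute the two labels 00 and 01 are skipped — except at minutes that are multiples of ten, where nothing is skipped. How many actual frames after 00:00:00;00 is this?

Complete 10-minute blocks: 4, each 17982 frames → 71928.
Remaining 7 whole minutes in the current block: 1800 + 6 × 1798 = 12588 frames.
Within the current minute: 59 × 30 + 3 − 2 = 1771 (labels ;00/;01 skipped at this minute). Total = 71928 + 12588 + 1771 = 86287.

86287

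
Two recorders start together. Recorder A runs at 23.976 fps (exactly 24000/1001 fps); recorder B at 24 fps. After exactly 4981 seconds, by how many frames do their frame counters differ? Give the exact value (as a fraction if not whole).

119544/1001 frames

A emits 24000/1001 × 4981 = 119544000/1001 frames; B emits 24 × 4981 = 119544.
Difference = 119544/1001 frames (≈ 119.4246); B is ahead of A.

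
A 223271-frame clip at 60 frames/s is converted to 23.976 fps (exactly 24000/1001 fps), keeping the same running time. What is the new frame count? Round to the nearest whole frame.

Frames at target rate = 223271 × (24000/1001) / (60) = 89308400/1001 ≈ 89219.181.
Nearest whole frame: 89219.

89219 frames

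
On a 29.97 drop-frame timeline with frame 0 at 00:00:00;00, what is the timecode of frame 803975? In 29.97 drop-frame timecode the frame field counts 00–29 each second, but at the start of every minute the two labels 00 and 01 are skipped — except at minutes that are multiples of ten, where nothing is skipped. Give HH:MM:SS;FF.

07:27:06;01

Each 10-minute DF block holds 10 × 60 × 30 − 9 × 2 = 17982 frames. 803975 ÷ 17982 → 44 full blocks, remainder 12767.
Within the partial block the first minute is 1800 frames and each further minute 1798, so 7 further minute boundaries passed. Total skipped labels = 18 × 44 + 2 × 7 = 806.
Non-drop label index = 803975 + 806 = 804781; at 30 labels/s that is 07:27:06:01, i.e. DF 07:27:06;01.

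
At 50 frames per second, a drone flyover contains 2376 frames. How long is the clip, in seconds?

Running time = 2376 / (50) = 47.52 s.

47.52 seconds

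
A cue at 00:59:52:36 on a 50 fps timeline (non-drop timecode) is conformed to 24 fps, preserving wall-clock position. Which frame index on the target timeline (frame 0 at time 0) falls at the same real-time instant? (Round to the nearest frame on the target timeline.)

Source frame index: (0×3600 + 59×60 + 52) × 50 + 36 = 179636.
Real time: 179636 / (50) = 89818/25 s.
Target frame: (89818/25) × (24) = 2155632/25 ≈ 86225.280 → 86225.

frame 86225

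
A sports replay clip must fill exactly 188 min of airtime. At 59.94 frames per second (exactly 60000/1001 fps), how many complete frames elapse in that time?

188 min = 11280 s.
Frames = 11280 × 60000/1001 = 676800000/1001 ≈ 676123.8761.
Complete frames: 676123.

676123 frames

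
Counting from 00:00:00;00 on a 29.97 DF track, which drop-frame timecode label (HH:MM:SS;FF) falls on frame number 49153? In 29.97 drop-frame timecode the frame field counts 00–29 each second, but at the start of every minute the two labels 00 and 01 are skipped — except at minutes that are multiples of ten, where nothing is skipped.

00:27:20;03

Ten DF minutes hold 17982 frames, so frame 49153 lies in block 2 (frames 35964–53945) with 13189 frames into that block.
The block's first minute is 1800 frames and the rest 1798 each; 13189 frames reaches minute 7, so 2 × 18 + 7 × 2 = 50 labels have been skipped so far.
Adding those back, label number 49153 + 50 = 49203 at 30 labels/s is 1640 s + 3 f = 0 h 27 min 20 s frame 3, i.e. 00:27:20;03.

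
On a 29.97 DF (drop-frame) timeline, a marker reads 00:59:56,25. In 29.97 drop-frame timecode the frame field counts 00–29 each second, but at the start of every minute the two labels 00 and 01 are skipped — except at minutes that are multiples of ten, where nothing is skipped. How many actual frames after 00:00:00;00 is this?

As if non-drop at 30 labels/s: (0 × 3600 + 59 × 60 + 56) × 30 + 25 = 107905.
Minute boundaries passed: 59; those not divisible by 10: 59 − 5 = 54; dropped labels = 2 × 54 = 108.
Actual frame index = 107905 − 108 = 107797.

107797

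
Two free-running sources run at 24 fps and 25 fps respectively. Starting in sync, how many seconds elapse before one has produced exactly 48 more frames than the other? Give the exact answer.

The gap grows by |25 − 24| = 1 frame per second.
Time for a 48-frame gap: 48 ÷ (1) = 48 s.

48 seconds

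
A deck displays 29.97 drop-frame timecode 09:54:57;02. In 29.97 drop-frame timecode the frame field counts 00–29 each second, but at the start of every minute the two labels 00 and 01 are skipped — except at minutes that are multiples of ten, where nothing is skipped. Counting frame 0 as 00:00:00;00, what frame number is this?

Complete 10-minute blocks: 59, each 17982 frames → 1060938.
Remaining 4 whole minutes in the current block: 1800 + 3 × 1798 = 7194 frames.
Within the current minute: 57 × 30 + 2 − 2 = 1710 (labels ;00/;01 skipped at this minute). Total = 1060938 + 7194 + 1710 = 1069842.

1069842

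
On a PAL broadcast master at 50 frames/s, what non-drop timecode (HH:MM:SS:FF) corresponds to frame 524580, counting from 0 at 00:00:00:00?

02:54:51:30

524580 ÷ 50 = 10491 full seconds, remainder 30 frames.
10491 s = 2 h 54 min 51 s.
Timecode: 02:54:51:30.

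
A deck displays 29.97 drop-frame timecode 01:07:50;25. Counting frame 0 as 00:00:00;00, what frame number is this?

As if non-drop at 30 labels/s: (1 × 3600 + 7 × 60 + 50) × 30 + 25 = 122125.
Minute boundaries passed: 67; those not divisible by 10: 67 − 6 = 61; dropped labels = 2 × 61 = 122.
Actual frame index = 122125 − 122 = 122003.

122003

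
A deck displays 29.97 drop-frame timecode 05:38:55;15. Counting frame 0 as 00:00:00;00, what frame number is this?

Complete 10-minute blocks: 33, each 17982 frames → 593406.
Remaining 8 whole minutes in the current block: 1800 + 7 × 1798 = 14386 frames.
Within the current minute: 55 × 30 + 15 − 2 = 1663 (labels ;00/;01 skipped at this minute). Total = 593406 + 14386 + 1663 = 609455.

609455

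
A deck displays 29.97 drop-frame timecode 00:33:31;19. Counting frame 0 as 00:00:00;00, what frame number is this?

As if non-drop at 30 labels/s: (0 × 3600 + 33 × 60 + 31) × 30 + 19 = 60349.
Minute boundaries passed: 33; those not divisible by 10: 33 − 3 = 30; dropped labels = 2 × 30 = 60.
Actual frame index = 60349 − 60 = 60289.

60289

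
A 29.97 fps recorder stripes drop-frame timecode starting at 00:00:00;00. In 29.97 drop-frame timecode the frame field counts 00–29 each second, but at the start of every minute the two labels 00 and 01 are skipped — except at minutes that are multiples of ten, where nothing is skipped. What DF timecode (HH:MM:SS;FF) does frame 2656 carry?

00:01:28;18

Ten DF minutes hold 17982 frames, so frame 2656 lies in block 0 (frames 0–17981) with 2656 frames into that block.
The block's first minute is 1800 frames and the rest 1798 each; 2656 frames reaches minute 1, so 0 × 18 + 1 × 2 = 2 labels have been skipped so far.
Adding those back, label number 2656 + 2 = 2658 at 30 labels/s is 88 s + 18 f = 0 h 1 min 28 s frame 18, i.e. 00:01:28;18.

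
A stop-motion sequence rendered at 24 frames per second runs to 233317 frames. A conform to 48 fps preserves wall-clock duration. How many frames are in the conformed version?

466634 frames

Frames at target rate = 233317 × (48) / (24) = 466634.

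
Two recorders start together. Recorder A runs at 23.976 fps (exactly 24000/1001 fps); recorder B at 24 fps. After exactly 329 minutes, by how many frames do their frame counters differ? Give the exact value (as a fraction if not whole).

67680/143 frames

329 min = 19740 s.
A emits 24000/1001 × 19740 = 67680000/143 frames; B emits 24 × 19740 = 473760.
Difference = 67680/143 frames (≈ 473.2867); B is ahead of A.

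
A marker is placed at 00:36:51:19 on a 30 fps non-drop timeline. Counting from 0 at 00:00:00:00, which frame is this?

66349

Total seconds to the label: (0 × 3600 + 36 × 60 + 51) = 2211.
Frame index = 2211 × 30 + 19 = 66349.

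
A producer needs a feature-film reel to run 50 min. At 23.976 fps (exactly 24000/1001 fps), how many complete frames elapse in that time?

50 min = 3000 s.
Frames = 3000 × 24000/1001 = 72000000/1001 ≈ 71928.0719.
Complete frames: 71928.

71928 frames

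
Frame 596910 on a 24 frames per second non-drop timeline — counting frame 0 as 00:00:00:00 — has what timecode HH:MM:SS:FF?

06:54:31:06

596910 ÷ 24 = 24871 full seconds, remainder 6 frames.
24871 s = 6 h 54 min 31 s.
Timecode: 06:54:31:06.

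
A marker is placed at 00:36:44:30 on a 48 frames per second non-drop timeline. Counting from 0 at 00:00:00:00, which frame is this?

105822

Total seconds to the label: (0 × 3600 + 36 × 60 + 44) = 2204.
Frame index = 2204 × 48 + 30 = 105822.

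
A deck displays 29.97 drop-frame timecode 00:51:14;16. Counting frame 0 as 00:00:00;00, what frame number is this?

Complete 10-minute blocks: 5, each 17982 frames → 89910.
Remaining 1 whole minute in the current block: 1800 + 0 × 1798 = 1800 frames.
Within the current minute: 14 × 30 + 16 − 2 = 434 (labels ;00/;01 skipped at this minute). Total = 89910 + 1800 + 434 = 92144.

92144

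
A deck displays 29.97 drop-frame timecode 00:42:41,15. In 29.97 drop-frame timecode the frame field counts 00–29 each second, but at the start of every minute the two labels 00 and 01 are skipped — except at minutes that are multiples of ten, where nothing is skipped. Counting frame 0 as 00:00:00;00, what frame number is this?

76769

Complete 10-minute blocks: 4, each 17982 frames → 71928.
Remaining 2 whole minutes in the current block: 1800 + 1 × 1798 = 3598 frames.
Within the current minute: 41 × 30 + 15 − 2 = 1243 (labels ;00/;01 skipped at this minute). Total = 71928 + 3598 + 1243 = 76769.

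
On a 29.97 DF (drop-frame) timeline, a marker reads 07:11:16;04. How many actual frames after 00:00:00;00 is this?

Complete 10-minute blocks: 43, each 17982 frames → 773226.
Remaining 1 whole minute in the current block: 1800 + 0 × 1798 = 1800 frames.
Within the current minute: 16 × 30 + 4 − 2 = 482 (labels ;00/;01 skipped at this minute). Total = 773226 + 1800 + 482 = 775508.

775508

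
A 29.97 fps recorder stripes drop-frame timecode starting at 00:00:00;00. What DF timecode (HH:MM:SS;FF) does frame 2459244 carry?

22:47:36;26

Ten DF minutes hold 17982 frames, so frame 2459244 lies in block 136 (frames 2445552–2463533) with 13692 frames into that block.
The block's first minute is 1800 frames and the rest 1798 each; 13692 frames reaches minute 7, so 136 × 18 + 7 × 2 = 2462 labels have been skipped so far.
Adding those back, label number 2459244 + 2462 = 2461706 at 30 labels/s is 82056 s + 26 f = 22 h 47 min 36 s frame 26, i.e. 22:47:36;26.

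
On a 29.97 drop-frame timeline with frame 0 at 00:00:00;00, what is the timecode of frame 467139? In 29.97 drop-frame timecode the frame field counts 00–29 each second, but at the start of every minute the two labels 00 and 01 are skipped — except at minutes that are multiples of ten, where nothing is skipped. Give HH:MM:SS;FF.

Each 10-minute DF block holds 10 × 60 × 30 − 9 × 2 = 17982 frames. 467139 ÷ 17982 → 25 full blocks, remainder 17589.
Within the partial block the first minute is 1800 frames and each further minute 1798, so 9 further minute boundaries passed. Total skipped labels = 18 × 25 + 2 × 9 = 468.
Non-drop label index = 467139 + 468 = 467607; at 30 labels/s that is 04:19:46:27, i.e. DF 04:19:46;27.

04:19:46;27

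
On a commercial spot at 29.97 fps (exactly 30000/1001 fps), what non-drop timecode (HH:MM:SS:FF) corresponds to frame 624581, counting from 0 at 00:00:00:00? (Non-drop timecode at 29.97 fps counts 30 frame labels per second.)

624581 ÷ 30 = 20819 full seconds, remainder 11 frames.
20819 s = 5 h 46 min 59 s.
Timecode: 05:46:59:11.

05:46:59:11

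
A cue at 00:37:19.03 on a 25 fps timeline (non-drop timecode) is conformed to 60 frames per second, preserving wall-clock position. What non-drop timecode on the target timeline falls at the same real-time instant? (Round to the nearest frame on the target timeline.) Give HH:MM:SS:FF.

00:37:19:07

Source frame index: (0×3600 + 37×60 + 19) × 25 + 3 = 55978.
Real time: 55978 / (25) = 55978/25 s.
Target frame: (55978/25) × (60) = 671736/5 ≈ 134347.200 → 134347.
At 60 labels/s: frame 134347 → 00:37:19:07.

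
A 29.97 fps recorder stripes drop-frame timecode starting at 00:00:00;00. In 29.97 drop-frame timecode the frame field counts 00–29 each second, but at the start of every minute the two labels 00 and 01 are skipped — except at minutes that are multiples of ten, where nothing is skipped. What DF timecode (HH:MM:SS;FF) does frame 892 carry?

00:00:29;22

Each 10-minute DF block holds 10 × 60 × 30 − 9 × 2 = 17982 frames. 892 ÷ 17982 → 0 full blocks, remainder 892.
Within the partial block the first minute is 1800 frames and each further minute 1798, so 0 further minute boundaries passed. Total skipped labels = 18 × 0 + 2 × 0 = 0.
Non-drop label index = 892 + 0 = 892; at 30 labels/s that is 00:00:29:22, i.e. DF 00:00:29;22.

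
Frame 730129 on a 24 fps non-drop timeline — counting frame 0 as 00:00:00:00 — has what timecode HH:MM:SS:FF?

730129 ÷ 24 = 30422 full seconds, remainder 1 frame.
30422 s = 8 h 27 min 2 s.
Timecode: 08:27:02:01.

08:27:02:01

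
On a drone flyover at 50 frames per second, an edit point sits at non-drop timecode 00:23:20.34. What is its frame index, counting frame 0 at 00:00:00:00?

frame 70034

Total seconds to the label: (0 × 3600 + 23 × 60 + 20) = 1400.
Frame index = 1400 × 50 + 34 = 70034.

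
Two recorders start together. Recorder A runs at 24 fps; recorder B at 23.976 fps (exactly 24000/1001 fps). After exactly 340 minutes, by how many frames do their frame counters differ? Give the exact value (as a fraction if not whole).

489600/1001 frames

340 min = 20400 s.
A emits 24 × 20400 = 489600 frames; B emits 24000/1001 × 20400 = 489600000/1001.
Difference = 489600/1001 frames (≈ 489.1109); B is behind A.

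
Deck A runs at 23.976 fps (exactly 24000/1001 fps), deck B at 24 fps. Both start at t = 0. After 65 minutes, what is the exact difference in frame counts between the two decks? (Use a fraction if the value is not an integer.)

65 min = 3900 s.
A emits 24000/1001 × 3900 = 7200000/77 frames; B emits 24 × 3900 = 93600.
Difference = 7200/77 frames (≈ 93.5065); B is ahead of A.

7200/77 frames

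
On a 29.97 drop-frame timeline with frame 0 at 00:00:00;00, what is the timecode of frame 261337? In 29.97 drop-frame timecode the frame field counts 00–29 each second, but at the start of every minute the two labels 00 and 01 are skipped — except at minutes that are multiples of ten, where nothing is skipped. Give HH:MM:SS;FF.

02:25:19;29

Ten DF minutes hold 17982 frames, so frame 261337 lies in block 14 (frames 251748–269729) with 9589 frames into that block.
The block's first minute is 1800 frames and the rest 1798 each; 9589 frames reaches minute 5, so 14 × 18 + 5 × 2 = 262 labels have been skipped so far.
Adding those back, label number 261337 + 262 = 261599 at 30 labels/s is 8719 s + 29 f = 2 h 25 min 19 s frame 29, i.e. 02:25:19;29.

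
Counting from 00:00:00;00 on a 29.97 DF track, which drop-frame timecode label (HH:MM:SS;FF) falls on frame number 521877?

04:50:13;09

Each 10-minute DF block holds 10 × 60 × 30 − 9 × 2 = 17982 frames. 521877 ÷ 17982 → 29 full blocks, remainder 399.
Within the partial block the first minute is 1800 frames and each further minute 1798, so 0 further minute boundaries passed. Total skipped labels = 18 × 29 + 2 × 0 = 522.
Non-drop label index = 521877 + 522 = 522399; at 30 labels/s that is 04:50:13:09, i.e. DF 04:50:13;09.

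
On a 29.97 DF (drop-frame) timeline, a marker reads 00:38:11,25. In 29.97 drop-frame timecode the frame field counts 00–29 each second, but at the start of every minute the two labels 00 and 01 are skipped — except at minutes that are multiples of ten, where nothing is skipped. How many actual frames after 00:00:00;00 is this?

Complete 10-minute blocks: 3, each 17982 frames → 53946.
Remaining 8 whole minutes in the current block: 1800 + 7 × 1798 = 14386 frames.
Within the current minute: 11 × 30 + 25 − 2 = 353 (labels ;00/;01 skipped at this minute). Total = 53946 + 14386 + 353 = 68685.

68685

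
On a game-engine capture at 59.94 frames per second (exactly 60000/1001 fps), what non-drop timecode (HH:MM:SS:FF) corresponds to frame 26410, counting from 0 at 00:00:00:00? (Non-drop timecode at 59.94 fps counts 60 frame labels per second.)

26410 ÷ 60 = 440 full seconds, remainder 10 frames.
440 s = 0 h 7 min 20 s.
Timecode: 00:07:20:10.

00:07:20:10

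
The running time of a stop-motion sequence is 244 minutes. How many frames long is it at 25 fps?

366000 frames

244 min = 14640 s.
Frames = 14640 × 25 = 366000.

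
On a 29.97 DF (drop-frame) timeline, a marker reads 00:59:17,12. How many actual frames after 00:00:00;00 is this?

106614

Complete 10-minute blocks: 5, each 17982 frames → 89910.
Remaining 9 whole minutes in the current block: 1800 + 8 × 1798 = 16184 frames.
Within the current minute: 17 × 30 + 12 − 2 = 520 (labels ;00/;01 skipped at this minute). Total = 89910 + 16184 + 520 = 106614.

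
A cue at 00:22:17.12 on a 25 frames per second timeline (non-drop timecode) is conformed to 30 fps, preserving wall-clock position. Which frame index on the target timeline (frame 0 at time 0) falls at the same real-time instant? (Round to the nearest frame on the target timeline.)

frame 40124

Source frame index: (0×3600 + 22×60 + 17) × 25 + 12 = 33437.
Real time: 33437 / (25) = 33437/25 s.
Target frame: (33437/25) × (30) = 200622/5 ≈ 40124.400 → 40124.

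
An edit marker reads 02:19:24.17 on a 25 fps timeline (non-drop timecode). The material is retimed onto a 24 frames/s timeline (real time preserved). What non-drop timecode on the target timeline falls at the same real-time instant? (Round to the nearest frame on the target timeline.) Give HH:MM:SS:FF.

02:19:24:16

Source frame index: (2×3600 + 19×60 + 24) × 25 + 17 = 209117.
Real time: 209117 / (25) = 209117/25 s.
Target frame: (209117/25) × (24) = 5018808/25 ≈ 200752.320 → 200752.
At 24 labels/s: frame 200752 → 02:19:24:16.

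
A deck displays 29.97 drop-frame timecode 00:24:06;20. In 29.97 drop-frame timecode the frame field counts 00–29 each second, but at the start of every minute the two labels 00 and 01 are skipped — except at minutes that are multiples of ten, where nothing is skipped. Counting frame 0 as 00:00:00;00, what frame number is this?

Complete 10-minute blocks: 2, each 17982 frames → 35964.
Remaining 4 whole minutes in the current block: 1800 + 3 × 1798 = 7194 frames.
Within the current minute: 6 × 30 + 20 − 2 = 198 (labels ;00/;01 skipped at this minute). Total = 35964 + 7194 + 198 = 43356.

43356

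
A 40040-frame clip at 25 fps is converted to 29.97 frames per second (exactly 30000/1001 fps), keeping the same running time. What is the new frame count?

48000 frames

Target frames = source frames × (target rate / source rate) = 40040 × (30000/1001)/(25) = 40040 × 1200/1001 = 48000.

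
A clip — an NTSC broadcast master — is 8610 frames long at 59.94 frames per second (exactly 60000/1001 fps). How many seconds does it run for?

143.6435 seconds

Running time = 8610 / (60000/1001) = 143.6435 s.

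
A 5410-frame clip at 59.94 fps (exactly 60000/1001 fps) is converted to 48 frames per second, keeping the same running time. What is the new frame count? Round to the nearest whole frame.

Frames at target rate = 5410 × (48) / (60000/1001) = 541541/125 ≈ 4332.328.
Nearest whole frame: 4332.

4332 frames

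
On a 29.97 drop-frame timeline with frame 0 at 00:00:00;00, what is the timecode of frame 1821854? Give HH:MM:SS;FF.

16:53:09;08

Ten DF minutes hold 17982 frames, so frame 1821854 lies in block 101 (frames 1816182–1834163) with 5672 frames into that block.
The block's first minute is 1800 frames and the rest 1798 each; 5672 frames reaches minute 3, so 101 × 18 + 3 × 2 = 1824 labels have been skipped so far.
Adding those back, label number 1821854 + 1824 = 1823678 at 30 labels/s is 60789 s + 8 f = 16 h 53 min 9 s frame 8, i.e. 16:53:09;08.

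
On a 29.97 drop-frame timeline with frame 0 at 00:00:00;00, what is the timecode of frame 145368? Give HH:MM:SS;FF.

Ten DF minutes hold 17982 frames, so frame 145368 lies in block 8 (frames 143856–161837) with 1512 frames into that block.
The block's first minute is 1800 frames and the rest 1798 each; 1512 frames reaches minute 0, so 8 × 18 + 0 × 2 = 144 labels have been skipped so far.
Adding those back, label number 145368 + 144 = 145512 at 30 labels/s is 4850 s + 12 f = 1 h 20 min 50 s frame 12, i.e. 01:20:50;12.

01:20:50;12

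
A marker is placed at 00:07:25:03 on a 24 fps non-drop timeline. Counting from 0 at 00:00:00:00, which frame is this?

10683

Total seconds to the label: (0 × 3600 + 7 × 60 + 25) = 445.
Frame index = 445 × 24 + 3 = 10683.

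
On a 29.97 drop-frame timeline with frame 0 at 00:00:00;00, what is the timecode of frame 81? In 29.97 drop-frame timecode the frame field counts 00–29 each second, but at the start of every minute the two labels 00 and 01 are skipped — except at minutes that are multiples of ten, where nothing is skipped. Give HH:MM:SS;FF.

Ten DF minutes hold 17982 frames, so frame 81 lies in block 0 (frames 0–17981) with 81 frames into that block.
The block's first minute is 1800 frames and the rest 1798 each; 81 frames reaches minute 0, so 0 × 18 + 0 × 2 = 0 labels have been skipped so far.
Adding those back, label number 81 + 0 = 81 at 30 labels/s is 2 s + 21 f = 0 h 0 min 2 s frame 21, i.e. 00:00:02;21.

00:00:02;21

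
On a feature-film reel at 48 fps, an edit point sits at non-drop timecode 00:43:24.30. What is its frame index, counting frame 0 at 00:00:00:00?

Total seconds to the label: (0 × 3600 + 43 × 60 + 24) = 2604.
Frame index = 2604 × 48 + 30 = 125022.

frame 125022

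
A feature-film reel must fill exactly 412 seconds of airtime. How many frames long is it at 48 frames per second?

19776 frames

Frames = 412 × 48 = 19776.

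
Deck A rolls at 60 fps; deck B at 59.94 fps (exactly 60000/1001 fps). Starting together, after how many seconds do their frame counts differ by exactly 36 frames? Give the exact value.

The gap grows by |60000/1001 − 60| = 60/1001 frames per second.
Time for a 36-frame gap: 36 ÷ (60/1001) = 600.6 s.

600.6 seconds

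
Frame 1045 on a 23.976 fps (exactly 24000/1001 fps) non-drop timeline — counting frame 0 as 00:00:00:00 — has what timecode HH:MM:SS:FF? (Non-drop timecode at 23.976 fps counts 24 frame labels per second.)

1045 ÷ 24 = 43 full seconds, remainder 13 frames.
43 s = 0 h 0 min 43 s.
Timecode: 00:00:43:13.

00:00:43:13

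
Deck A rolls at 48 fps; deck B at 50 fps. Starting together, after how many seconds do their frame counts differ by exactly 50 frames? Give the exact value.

The gap grows by |50 − 48| = 2 frames per second.
Time for a 50-frame gap: 50 ÷ (2) = 25 s.

25 seconds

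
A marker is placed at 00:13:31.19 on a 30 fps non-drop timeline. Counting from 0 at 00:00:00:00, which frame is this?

Total seconds to the label: (0 × 3600 + 13 × 60 + 31) = 811.
Frame index = 811 × 30 + 19 = 24349.

frame 24349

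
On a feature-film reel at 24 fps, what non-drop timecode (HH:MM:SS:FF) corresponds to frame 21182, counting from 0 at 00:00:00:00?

00:14:42:14

21182 ÷ 24 = 882 full seconds, remainder 14 frames.
882 s = 0 h 14 min 42 s.
Timecode: 00:14:42:14.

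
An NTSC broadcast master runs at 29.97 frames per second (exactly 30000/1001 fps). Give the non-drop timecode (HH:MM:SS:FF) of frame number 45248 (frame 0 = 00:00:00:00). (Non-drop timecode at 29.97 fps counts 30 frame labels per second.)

00:25:08:08

45248 ÷ 30 = 1508 full seconds, remainder 8 frames.
1508 s = 0 h 25 min 8 s.
Timecode: 00:25:08:08.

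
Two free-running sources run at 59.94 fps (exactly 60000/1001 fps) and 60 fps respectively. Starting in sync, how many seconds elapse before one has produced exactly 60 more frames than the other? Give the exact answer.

1001 seconds

The gap grows by |60 − 60000/1001| = 60/1001 frames per second.
Time for a 60-frame gap: 60 ÷ (60/1001) = 1001 s.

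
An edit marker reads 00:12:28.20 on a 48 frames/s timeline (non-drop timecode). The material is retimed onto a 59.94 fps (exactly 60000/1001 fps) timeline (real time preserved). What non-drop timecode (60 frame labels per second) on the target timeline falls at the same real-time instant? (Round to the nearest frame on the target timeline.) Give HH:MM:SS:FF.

00:12:27:40

Source frame index: (0×3600 + 12×60 + 28) × 48 + 20 = 35924.
Real time: 35924 / (48) = 8981/12 s.
Target frame: (8981/12) × (60000/1001) = 6415000/143 ≈ 44860.140 → 44860.
At 60 labels/s: frame 44860 → 00:12:27:40.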